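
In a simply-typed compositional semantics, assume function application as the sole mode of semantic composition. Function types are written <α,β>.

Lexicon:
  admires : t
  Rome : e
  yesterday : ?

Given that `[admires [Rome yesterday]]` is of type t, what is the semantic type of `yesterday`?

At [admires [Rome yesterday]] (required: t): admires is t, which is not a function with range t; hence [Rome yesterday] is the functor — type <t,t>.
At [Rome yesterday] (required: <t,t>): Rome is e, which is not a function with range <t,t>; hence yesterday is the functor — type <e,<t,t>>.

<e,<t,t>>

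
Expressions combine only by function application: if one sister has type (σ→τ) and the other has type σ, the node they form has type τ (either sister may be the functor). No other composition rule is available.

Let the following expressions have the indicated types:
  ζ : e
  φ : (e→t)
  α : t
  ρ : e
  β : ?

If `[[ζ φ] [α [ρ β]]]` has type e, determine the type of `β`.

(e→(t→(t→e)))

For [[ζ φ] [α [ρ β]]] to have type e with [ζ φ] of type t, [α [ρ β]] must be the function: [α [ρ β]] : (t→e).
For [α [ρ β]] to have type (t→e) with α of type t, [ρ β] must be the function: [ρ β] : (t→(t→e)).
For [ρ β] to have type (t→(t→e)) with ρ of type e, β must be the function: β : (e→(t→(t→e))).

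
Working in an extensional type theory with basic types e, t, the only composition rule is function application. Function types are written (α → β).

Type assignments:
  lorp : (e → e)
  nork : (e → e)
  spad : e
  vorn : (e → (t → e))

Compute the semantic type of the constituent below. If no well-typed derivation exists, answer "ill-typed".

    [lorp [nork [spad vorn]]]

ill-typed

[spad vorn]: (e → (t → e)) applied to e yields (t → e).
[nork [spad vorn]]: (e → e) and (t → e) cannot combine by function application — type clash.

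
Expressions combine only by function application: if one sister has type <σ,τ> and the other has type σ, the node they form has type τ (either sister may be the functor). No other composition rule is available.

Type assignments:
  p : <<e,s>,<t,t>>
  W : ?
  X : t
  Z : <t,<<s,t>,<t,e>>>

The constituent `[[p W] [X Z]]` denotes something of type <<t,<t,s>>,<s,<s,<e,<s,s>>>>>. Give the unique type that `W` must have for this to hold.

[[p W] [X Z]] is required to be <<t,<t,s>>,<s,<s,<e,<s,s>>>>>. [X Z] : <<s,t>,<t,e>> cannot yield <<t,<t,s>>,<s,<s,<e,<s,s>>>>> as functor, so [p W] : <<<s,t>,<t,e>>,<<t,<t,s>>,<s,<s,<e,<s,s>>>>>>.
[p W] is required to be <<<s,t>,<t,e>>,<<t,<t,s>>,<s,<s,<e,<s,s>>>>>>. p : <<e,s>,<t,t>> cannot yield <<<s,t>,<t,e>>,<<t,<t,s>>,<s,<s,<e,<s,s>>>>>> as functor, so W : <<<e,s>,<t,t>>,<<<s,t>,<t,e>>,<<t,<t,s>>,<s,<s,<e,<s,s>>>>>>>.

<<<e,s>,<t,t>>,<<<s,t>,<t,e>>,<<t,<t,s>>,<s,<s,<e,<s,s>>>>>>>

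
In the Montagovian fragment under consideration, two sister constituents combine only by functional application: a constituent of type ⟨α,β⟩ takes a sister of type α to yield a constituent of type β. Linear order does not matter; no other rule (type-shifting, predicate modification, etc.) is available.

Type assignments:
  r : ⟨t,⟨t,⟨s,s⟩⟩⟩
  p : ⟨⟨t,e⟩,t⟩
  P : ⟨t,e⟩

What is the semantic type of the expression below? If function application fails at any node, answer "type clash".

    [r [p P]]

⟨t,⟨s,s⟩⟩

[p P] — p of type ⟨⟨t,e⟩,t⟩ combines with P of type ⟨t,e⟩: type t.
[r [p P]] — r of type ⟨t,⟨t,⟨s,s⟩⟩⟩ combines with [p P] of type t: type ⟨t,⟨s,s⟩⟩.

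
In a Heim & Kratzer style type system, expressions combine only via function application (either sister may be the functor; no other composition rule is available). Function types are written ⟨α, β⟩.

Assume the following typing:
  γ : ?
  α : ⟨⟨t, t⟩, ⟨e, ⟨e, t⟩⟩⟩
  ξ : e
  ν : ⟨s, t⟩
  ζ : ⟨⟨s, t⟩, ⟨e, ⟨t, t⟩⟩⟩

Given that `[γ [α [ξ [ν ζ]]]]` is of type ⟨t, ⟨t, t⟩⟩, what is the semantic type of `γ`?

⟨⟨e, ⟨e, t⟩⟩, ⟨t, ⟨t, t⟩⟩⟩

For [γ [α [ξ [ν ζ]]]] to have type ⟨t, ⟨t, t⟩⟩ with [α [ξ [ν ζ]]] of type ⟨e, ⟨e, t⟩⟩, γ must be the function: γ : ⟨⟨e, ⟨e, t⟩⟩, ⟨t, ⟨t, t⟩⟩⟩.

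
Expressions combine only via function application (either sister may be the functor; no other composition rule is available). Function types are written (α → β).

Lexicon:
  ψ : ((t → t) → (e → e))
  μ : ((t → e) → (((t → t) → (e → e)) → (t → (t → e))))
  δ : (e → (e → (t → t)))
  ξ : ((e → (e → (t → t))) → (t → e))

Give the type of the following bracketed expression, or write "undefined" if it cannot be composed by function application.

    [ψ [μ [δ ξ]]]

(t → (t → e))

[δ ξ]: ((e → (e → (t → t))) → (t → e)) applied to (e → (e → (t → t))) yields (t → e).
[μ [δ ξ]]: ((t → e) → (((t → t) → (e → e)) → (t → (t → e)))) applied to (t → e) yields (((t → t) → (e → e)) → (t → (t → e))).
[ψ [μ [δ ξ]]]: (((t → t) → (e → e)) → (t → (t → e))) applied to ((t → t) → (e → e)) yields (t → (t → e)).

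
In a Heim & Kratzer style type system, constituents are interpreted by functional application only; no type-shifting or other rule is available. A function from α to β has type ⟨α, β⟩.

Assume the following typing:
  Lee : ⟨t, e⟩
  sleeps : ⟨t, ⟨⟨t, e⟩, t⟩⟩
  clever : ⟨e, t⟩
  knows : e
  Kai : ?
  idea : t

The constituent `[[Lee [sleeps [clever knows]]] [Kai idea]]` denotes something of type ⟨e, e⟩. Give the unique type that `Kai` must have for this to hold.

⟨t, ⟨t, ⟨e, e⟩⟩⟩

[[Lee [sleeps [clever knows]]] [Kai idea]] is required to be ⟨e, e⟩. [Lee [sleeps [clever knows]]] : t cannot yield ⟨e, e⟩ as functor, so [Kai idea] : ⟨t, ⟨e, e⟩⟩.
[Kai idea] is required to be ⟨t, ⟨e, e⟩⟩. idea : t cannot yield ⟨t, ⟨e, e⟩⟩ as functor, so Kai : ⟨t, ⟨t, ⟨e, e⟩⟩⟩.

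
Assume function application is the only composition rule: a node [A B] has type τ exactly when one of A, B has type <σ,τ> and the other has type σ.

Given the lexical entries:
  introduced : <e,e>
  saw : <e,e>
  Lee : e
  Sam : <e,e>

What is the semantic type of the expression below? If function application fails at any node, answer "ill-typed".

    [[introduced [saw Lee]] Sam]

e

At [saw Lee], saw : <e,e> takes Lee : e, giving e.
At [introduced [saw Lee]], introduced : <e,e> takes [saw Lee] : e, giving e.
At [[introduced [saw Lee]] Sam], Sam : <e,e> takes [introduced [saw Lee]] : e, giving e.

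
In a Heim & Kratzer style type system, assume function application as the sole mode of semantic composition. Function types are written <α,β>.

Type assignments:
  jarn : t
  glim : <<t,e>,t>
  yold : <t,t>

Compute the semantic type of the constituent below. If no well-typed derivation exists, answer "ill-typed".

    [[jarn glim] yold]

ill-typed

[jarn glim]: t and <<t,e>,t> cannot combine by function application — type clash.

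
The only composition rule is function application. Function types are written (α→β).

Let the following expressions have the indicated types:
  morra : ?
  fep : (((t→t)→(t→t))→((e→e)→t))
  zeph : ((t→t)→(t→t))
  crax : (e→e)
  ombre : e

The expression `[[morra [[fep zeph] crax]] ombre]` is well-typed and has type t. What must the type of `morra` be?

(t→(e→t))

[[morra [[fep zeph] crax]] ombre] must have type t. The sister ombre has type e; that is not a function onto t, so [morra [[fep zeph] crax]] must be the functor, of type (e→t).
[morra [[fep zeph] crax]] must have type (e→t). The sister [[fep zeph] crax] has type t; that is not a function onto (e→t), so morra must be the functor, of type (t→(e→t)).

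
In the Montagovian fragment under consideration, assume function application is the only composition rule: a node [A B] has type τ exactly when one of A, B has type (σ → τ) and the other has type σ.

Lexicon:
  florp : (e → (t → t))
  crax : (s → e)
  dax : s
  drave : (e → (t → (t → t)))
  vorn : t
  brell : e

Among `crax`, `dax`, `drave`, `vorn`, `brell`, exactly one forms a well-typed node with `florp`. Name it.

crax : (s → e) — does not combine with florp.
dax : s — does not combine with florp.
drave : (e → (t → (t → t))) — does not combine with florp.
vorn : t — does not combine with florp.
brell — combines: florp : (e → (t → t)) takes brell : e as argument, giving (t → t).

brell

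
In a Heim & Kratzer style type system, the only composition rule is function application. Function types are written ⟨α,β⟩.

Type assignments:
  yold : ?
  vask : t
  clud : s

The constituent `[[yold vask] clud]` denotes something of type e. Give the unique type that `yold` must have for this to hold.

⟨t,⟨s,e⟩⟩

For [[yold vask] clud] to have type e with clud of type s, [yold vask] must be the function: [yold vask] : ⟨s,e⟩.
For [yold vask] to have type ⟨s,e⟩ with vask of type t, yold must be the function: yold : ⟨t,⟨s,e⟩⟩.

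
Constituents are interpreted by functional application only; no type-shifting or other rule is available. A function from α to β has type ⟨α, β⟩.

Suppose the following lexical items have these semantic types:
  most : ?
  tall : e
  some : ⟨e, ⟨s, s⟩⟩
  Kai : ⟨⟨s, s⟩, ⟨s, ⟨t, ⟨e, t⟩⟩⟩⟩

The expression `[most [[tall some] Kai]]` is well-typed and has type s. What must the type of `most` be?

⟨⟨s, ⟨t, ⟨e, t⟩⟩⟩, s⟩

[most [[tall some] Kai]] is required to be s. [[tall some] Kai] : ⟨s, ⟨t, ⟨e, t⟩⟩⟩ cannot yield s as functor, so most : ⟨⟨s, ⟨t, ⟨e, t⟩⟩⟩, s⟩.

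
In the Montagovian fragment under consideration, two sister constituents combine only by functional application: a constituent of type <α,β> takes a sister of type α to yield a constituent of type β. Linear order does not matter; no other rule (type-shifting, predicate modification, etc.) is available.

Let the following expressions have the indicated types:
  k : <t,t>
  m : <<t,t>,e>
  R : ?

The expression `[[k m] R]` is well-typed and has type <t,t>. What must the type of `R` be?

<e,<t,t>>

[[k m] R] is required to be <t,t>. [k m] : e cannot yield <t,t> as functor, so R : <e,<t,t>>.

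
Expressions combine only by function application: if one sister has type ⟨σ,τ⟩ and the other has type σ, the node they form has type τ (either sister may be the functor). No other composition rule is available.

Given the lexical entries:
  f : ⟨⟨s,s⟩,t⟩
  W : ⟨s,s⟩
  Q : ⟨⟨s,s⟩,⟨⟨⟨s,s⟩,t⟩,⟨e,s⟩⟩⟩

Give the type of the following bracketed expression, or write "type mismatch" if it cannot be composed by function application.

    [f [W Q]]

⟨e,s⟩

At [W Q], Q : ⟨⟨s,s⟩,⟨⟨⟨s,s⟩,t⟩,⟨e,s⟩⟩⟩ takes W : ⟨s,s⟩, giving ⟨⟨⟨s,s⟩,t⟩,⟨e,s⟩⟩.
At [f [W Q]], [W Q] : ⟨⟨⟨s,s⟩,t⟩,⟨e,s⟩⟩ takes f : ⟨⟨s,s⟩,t⟩, giving ⟨e,s⟩.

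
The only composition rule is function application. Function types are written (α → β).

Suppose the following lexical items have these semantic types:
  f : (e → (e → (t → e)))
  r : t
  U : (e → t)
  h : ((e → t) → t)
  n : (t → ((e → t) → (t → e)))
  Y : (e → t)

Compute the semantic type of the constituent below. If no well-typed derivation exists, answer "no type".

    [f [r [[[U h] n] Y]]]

(e → (t → e))

[U h] — h of type ((e → t) → t) combines with U of type (e → t): type t.
[[U h] n] — n of type (t → ((e → t) → (t → e))) combines with [U h] of type t: type ((e → t) → (t → e)).
[[[U h] n] Y] — [[U h] n] of type ((e → t) → (t → e)) combines with Y of type (e → t): type (t → e).
[r [[[U h] n] Y]] — [[[U h] n] Y] of type (t → e) combines with r of type t: type e.
[f [r [[[U h] n] Y]]] — f of type (e → (e → (t → e))) combines with [r [[[U h] n] Y]] of type e: type (e → (t → e)).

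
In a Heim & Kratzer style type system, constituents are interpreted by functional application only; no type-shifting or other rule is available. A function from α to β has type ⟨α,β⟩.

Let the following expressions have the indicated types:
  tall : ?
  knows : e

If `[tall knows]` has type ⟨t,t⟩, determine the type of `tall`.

⟨e,⟨t,t⟩⟩

For [tall knows] to have type ⟨t,t⟩ with knows of type e, tall must be the function: tall : ⟨e,⟨t,t⟩⟩.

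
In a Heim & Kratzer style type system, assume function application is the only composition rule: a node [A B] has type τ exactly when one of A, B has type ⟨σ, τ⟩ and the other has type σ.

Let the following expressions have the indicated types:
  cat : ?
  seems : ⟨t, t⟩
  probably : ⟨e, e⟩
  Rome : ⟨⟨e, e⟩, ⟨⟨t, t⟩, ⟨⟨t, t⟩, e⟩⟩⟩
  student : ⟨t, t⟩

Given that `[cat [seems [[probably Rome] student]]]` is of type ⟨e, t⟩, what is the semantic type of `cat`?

⟨e, ⟨e, t⟩⟩

[cat [seems [[probably Rome] student]]] is required to be ⟨e, t⟩. [seems [[probably Rome] student]] : e cannot yield ⟨e, t⟩ as functor, so cat : ⟨e, ⟨e, t⟩⟩.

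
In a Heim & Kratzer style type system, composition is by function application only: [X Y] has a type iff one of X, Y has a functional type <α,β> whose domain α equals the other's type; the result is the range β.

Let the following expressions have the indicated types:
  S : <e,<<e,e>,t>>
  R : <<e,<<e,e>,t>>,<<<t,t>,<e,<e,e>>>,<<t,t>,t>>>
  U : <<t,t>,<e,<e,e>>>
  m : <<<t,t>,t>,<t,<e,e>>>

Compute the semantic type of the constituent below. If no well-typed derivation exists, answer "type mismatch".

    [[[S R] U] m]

<t,<e,e>>

[S R]: functor R : <<e,<<e,e>,t>>,<<<t,t>,<e,<e,e>>>,<<t,t>,t>>>, argument S : <e,<<e,e>,t>>; result <<<t,t>,<e,<e,e>>>,<<t,t>,t>>.
[[S R] U]: functor [S R] : <<<t,t>,<e,<e,e>>>,<<t,t>,t>>, argument U : <<t,t>,<e,<e,e>>>; result <<t,t>,t>.
[[[S R] U] m]: functor m : <<<t,t>,t>,<t,<e,e>>>, argument [[S R] U] : <<t,t>,t>; result <t,<e,e>>.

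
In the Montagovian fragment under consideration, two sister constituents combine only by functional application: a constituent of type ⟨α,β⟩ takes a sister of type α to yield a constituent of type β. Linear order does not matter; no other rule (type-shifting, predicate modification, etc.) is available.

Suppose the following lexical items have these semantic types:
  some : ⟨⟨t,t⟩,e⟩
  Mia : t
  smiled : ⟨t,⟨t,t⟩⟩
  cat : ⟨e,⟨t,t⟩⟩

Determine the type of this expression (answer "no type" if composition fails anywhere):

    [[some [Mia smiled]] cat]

⟨t,t⟩

[Mia smiled]: ⟨t,⟨t,t⟩⟩ applied to t yields ⟨t,t⟩.
[some [Mia smiled]]: ⟨⟨t,t⟩,e⟩ applied to ⟨t,t⟩ yields e.
[[some [Mia smiled]] cat]: ⟨e,⟨t,t⟩⟩ applied to e yields ⟨t,t⟩.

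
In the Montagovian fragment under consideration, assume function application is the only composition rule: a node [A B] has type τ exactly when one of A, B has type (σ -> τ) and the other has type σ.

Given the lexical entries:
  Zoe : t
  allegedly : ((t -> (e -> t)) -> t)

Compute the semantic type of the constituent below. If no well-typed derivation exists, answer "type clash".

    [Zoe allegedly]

type clash

[Zoe allegedly]: t and ((t -> (e -> t)) -> t) cannot combine by function application — type clash.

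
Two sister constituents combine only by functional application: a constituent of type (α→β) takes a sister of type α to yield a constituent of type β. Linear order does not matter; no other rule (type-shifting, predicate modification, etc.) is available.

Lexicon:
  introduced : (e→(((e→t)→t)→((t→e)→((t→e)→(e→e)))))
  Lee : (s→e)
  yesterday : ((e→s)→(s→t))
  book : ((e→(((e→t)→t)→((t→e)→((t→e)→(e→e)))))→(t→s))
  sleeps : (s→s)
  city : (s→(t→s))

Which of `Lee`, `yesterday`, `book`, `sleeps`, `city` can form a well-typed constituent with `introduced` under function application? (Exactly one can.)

book

Lee : (s→e) — does not combine with introduced.
yesterday : ((e→s)→(s→t)) — does not combine with introduced.
book — combines: book : ((e→(((e→t)→t)→((t→e)→((t→e)→(e→e)))))→(t→s)) takes introduced : (e→(((e→t)→t)→((t→e)→((t→e)→(e→e))))) as argument, giving (t→s).
sleeps : (s→s) — does not combine with introduced.
city : (s→(t→s)) — does not combine with introduced.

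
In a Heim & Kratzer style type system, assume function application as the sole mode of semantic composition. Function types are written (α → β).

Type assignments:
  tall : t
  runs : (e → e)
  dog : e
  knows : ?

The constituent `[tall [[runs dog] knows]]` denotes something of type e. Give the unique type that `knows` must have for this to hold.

(e → (t → e))

For [tall [[runs dog] knows]] to have type e with tall of type t, [[runs dog] knows] must be the function: [[runs dog] knows] : (t → e).
For [[runs dog] knows] to have type (t → e) with [runs dog] of type e, knows must be the function: knows : (e → (t → e)).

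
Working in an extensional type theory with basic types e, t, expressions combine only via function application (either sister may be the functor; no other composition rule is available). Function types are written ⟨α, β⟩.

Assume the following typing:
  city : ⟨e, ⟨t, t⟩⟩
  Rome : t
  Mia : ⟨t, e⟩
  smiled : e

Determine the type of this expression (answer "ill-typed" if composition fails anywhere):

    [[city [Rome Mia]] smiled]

[Rome Mia]: ⟨t, e⟩ applied to t yields e.
[city [Rome Mia]]: ⟨e, ⟨t, t⟩⟩ applied to e yields ⟨t, t⟩.
[[city [Rome Mia]] smiled]: ⟨t, t⟩ with e — neither is a function whose domain matches the other; composition fails here.

ill-typed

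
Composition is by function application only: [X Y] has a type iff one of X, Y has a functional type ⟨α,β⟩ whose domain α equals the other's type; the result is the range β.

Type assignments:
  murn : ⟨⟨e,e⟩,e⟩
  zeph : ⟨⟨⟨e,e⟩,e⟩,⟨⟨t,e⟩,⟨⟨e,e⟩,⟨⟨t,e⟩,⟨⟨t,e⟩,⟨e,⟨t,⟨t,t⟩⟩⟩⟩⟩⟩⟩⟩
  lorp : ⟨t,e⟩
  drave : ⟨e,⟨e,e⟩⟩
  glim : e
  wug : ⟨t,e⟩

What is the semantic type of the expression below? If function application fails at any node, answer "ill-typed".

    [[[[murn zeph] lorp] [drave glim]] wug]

At [murn zeph], zeph : ⟨⟨⟨e,e⟩,e⟩,⟨⟨t,e⟩,⟨⟨e,e⟩,⟨⟨t,e⟩,⟨⟨t,e⟩,⟨e,⟨t,⟨t,t⟩⟩⟩⟩⟩⟩⟩⟩ takes murn : ⟨⟨e,e⟩,e⟩, giving ⟨⟨t,e⟩,⟨⟨e,e⟩,⟨⟨t,e⟩,⟨⟨t,e⟩,⟨e,⟨t,⟨t,t⟩⟩⟩⟩⟩⟩⟩.
At [[murn zeph] lorp], [murn zeph] : ⟨⟨t,e⟩,⟨⟨e,e⟩,⟨⟨t,e⟩,⟨⟨t,e⟩,⟨e,⟨t,⟨t,t⟩⟩⟩⟩⟩⟩⟩ takes lorp : ⟨t,e⟩, giving ⟨⟨e,e⟩,⟨⟨t,e⟩,⟨⟨t,e⟩,⟨e,⟨t,⟨t,t⟩⟩⟩⟩⟩⟩.
At [drave glim], drave : ⟨e,⟨e,e⟩⟩ takes glim : e, giving ⟨e,e⟩.
At [[[murn zeph] lorp] [drave glim]], [[murn zeph] lorp] : ⟨⟨e,e⟩,⟨⟨t,e⟩,⟨⟨t,e⟩,⟨e,⟨t,⟨t,t⟩⟩⟩⟩⟩⟩ takes [drave glim] : ⟨e,e⟩, giving ⟨⟨t,e⟩,⟨⟨t,e⟩,⟨e,⟨t,⟨t,t⟩⟩⟩⟩⟩.
At [[[[murn zeph] lorp] [drave glim]] wug], [[[murn zeph] lorp] [drave glim]] : ⟨⟨t,e⟩,⟨⟨t,e⟩,⟨e,⟨t,⟨t,t⟩⟩⟩⟩⟩ takes wug : ⟨t,e⟩, giving ⟨⟨t,e⟩,⟨e,⟨t,⟨t,t⟩⟩⟩⟩.

⟨⟨t,e⟩,⟨e,⟨t,⟨t,t⟩⟩⟩⟩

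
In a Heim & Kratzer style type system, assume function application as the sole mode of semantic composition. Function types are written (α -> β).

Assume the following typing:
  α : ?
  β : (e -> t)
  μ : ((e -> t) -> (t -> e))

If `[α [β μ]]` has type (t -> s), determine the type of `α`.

((t -> e) -> (t -> s))

At [α [β μ]] (required: (t -> s)): [β μ] is (t -> e), which is not a function with range (t -> s); hence α is the functor — type ((t -> e) -> (t -> s)).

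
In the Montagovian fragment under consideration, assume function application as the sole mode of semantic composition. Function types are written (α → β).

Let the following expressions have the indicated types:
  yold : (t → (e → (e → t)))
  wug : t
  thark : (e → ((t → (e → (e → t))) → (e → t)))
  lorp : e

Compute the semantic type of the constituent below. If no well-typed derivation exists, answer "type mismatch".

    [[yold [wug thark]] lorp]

[wug thark]: t with (e → ((t → (e → (e → t))) → (e → t))) — neither is a function whose domain matches the other; composition fails here.

type mismatch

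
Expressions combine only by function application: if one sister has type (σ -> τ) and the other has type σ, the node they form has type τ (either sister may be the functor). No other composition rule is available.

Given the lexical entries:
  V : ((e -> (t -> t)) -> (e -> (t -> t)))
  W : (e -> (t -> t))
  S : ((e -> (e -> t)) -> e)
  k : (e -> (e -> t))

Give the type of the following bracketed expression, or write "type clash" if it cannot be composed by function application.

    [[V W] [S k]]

(t -> t)

At [V W], V : ((e -> (t -> t)) -> (e -> (t -> t))) takes W : (e -> (t -> t)), giving (e -> (t -> t)).
At [S k], S : ((e -> (e -> t)) -> e) takes k : (e -> (e -> t)), giving e.
At [[V W] [S k]], [V W] : (e -> (t -> t)) takes [S k] : e, giving (t -> t).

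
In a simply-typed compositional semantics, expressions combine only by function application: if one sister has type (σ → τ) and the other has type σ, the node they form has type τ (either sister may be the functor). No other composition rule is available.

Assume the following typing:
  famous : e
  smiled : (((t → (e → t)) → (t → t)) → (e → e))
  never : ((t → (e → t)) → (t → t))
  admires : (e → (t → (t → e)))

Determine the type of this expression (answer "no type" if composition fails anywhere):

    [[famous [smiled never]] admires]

(t → (t → e))

[smiled never]: smiled is (((t → (e → t)) → (t → t)) → (e → e)), never is ((t → (e → t)) → (t → t)); result (e → e).
[famous [smiled never]]: [smiled never] is (e → e), famous is e; result e.
[[famous [smiled never]] admires]: admires is (e → (t → (t → e))), [famous [smiled never]] is e; result (t → (t → e)).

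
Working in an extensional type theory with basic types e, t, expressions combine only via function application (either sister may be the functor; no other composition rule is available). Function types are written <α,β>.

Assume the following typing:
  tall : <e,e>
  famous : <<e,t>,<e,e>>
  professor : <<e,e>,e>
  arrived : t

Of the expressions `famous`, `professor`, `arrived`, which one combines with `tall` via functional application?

professor

famous : <<e,t>,<e,e>> — no; tall wants e, and famous wants <e,t>.
professor — combines: professor : <<e,e>,e> takes tall : <e,e> as argument, giving e.
arrived : t — no; tall wants e, and arrived wants nothing (atomic).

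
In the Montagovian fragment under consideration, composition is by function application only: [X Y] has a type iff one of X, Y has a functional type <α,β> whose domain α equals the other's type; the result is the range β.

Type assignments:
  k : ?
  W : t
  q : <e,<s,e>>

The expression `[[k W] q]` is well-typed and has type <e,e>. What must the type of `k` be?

[[k W] q] is required to be <e,e>. q : <e,<s,e>> cannot yield <e,e> as functor, so [k W] : <<e,<s,e>>,<e,e>>.
[k W] is required to be <<e,<s,e>>,<e,e>>. W : t cannot yield <<e,<s,e>>,<e,e>> as functor, so k : <t,<<e,<s,e>>,<e,e>>>.

<t,<<e,<s,e>>,<e,e>>>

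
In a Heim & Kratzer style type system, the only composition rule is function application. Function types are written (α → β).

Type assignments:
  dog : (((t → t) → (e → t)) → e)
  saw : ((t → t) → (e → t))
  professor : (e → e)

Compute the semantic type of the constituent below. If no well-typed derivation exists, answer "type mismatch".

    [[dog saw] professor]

[dog saw]: functor dog : (((t → t) → (e → t)) → e), argument saw : ((t → t) → (e → t)); result e.
[[dog saw] professor]: functor professor : (e → e), argument [dog saw] : e; result e.

e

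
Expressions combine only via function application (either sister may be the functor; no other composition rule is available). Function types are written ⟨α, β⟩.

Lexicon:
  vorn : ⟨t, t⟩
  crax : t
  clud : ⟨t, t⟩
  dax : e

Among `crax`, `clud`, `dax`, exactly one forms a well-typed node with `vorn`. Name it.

crax — combines: vorn : ⟨t, t⟩ takes crax : t as argument, giving t.
clud : ⟨t, t⟩ — vorn needs t; clud needs t; neither fits.
dax : e — vorn needs t; dax needs nothing (atomic); neither fits.

crax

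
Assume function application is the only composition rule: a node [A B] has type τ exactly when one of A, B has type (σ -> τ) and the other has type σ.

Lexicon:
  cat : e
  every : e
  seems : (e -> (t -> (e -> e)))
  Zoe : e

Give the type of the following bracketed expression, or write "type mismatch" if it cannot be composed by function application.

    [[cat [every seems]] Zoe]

[every seems]: seems is (e -> (t -> (e -> e))), every is e; result (t -> (e -> e)).
[cat [every seems]]: e with (t -> (e -> e)) — neither is a function whose domain matches the other; composition fails here.

type mismatch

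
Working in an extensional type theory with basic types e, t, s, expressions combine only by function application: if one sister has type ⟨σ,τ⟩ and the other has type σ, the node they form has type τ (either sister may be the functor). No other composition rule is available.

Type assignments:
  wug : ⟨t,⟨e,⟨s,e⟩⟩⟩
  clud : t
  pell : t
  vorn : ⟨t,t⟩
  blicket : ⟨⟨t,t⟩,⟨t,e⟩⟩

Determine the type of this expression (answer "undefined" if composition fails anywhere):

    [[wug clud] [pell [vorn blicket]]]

⟨s,e⟩

[wug clud] — wug of type ⟨t,⟨e,⟨s,e⟩⟩⟩ combines with clud of type t: type ⟨e,⟨s,e⟩⟩.
[vorn blicket] — blicket of type ⟨⟨t,t⟩,⟨t,e⟩⟩ combines with vorn of type ⟨t,t⟩: type ⟨t,e⟩.
[pell [vorn blicket]] — [vorn blicket] of type ⟨t,e⟩ combines with pell of type t: type e.
[[wug clud] [pell [vorn blicket]]] — [wug clud] of type ⟨e,⟨s,e⟩⟩ combines with [pell [vorn blicket]] of type e: type ⟨s,e⟩.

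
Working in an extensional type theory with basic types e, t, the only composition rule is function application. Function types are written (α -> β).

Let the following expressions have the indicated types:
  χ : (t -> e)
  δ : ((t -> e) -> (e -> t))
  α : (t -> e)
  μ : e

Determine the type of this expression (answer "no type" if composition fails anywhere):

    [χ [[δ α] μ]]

e

At [δ α], δ : ((t -> e) -> (e -> t)) takes α : (t -> e), giving (e -> t).
At [[δ α] μ], [δ α] : (e -> t) takes μ : e, giving t.
At [χ [[δ α] μ]], χ : (t -> e) takes [[δ α] μ] : t, giving e.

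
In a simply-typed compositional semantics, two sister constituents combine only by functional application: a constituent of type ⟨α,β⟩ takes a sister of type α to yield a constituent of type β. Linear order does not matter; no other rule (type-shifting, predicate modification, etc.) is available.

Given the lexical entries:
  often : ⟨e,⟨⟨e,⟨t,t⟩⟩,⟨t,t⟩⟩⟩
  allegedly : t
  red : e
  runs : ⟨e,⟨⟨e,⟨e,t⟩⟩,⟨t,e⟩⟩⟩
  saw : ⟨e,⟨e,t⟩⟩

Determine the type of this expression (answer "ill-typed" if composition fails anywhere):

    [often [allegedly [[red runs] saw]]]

⟨⟨e,⟨t,t⟩⟩,⟨t,t⟩⟩

[red runs]: runs is ⟨e,⟨⟨e,⟨e,t⟩⟩,⟨t,e⟩⟩⟩, red is e; result ⟨⟨e,⟨e,t⟩⟩,⟨t,e⟩⟩.
[[red runs] saw]: [red runs] is ⟨⟨e,⟨e,t⟩⟩,⟨t,e⟩⟩, saw is ⟨e,⟨e,t⟩⟩; result ⟨t,e⟩.
[allegedly [[red runs] saw]]: [[red runs] saw] is ⟨t,e⟩, allegedly is t; result e.
[often [allegedly [[red runs] saw]]]: often is ⟨e,⟨⟨e,⟨t,t⟩⟩,⟨t,t⟩⟩⟩, [allegedly [[red runs] saw]] is e; result ⟨⟨e,⟨t,t⟩⟩,⟨t,t⟩⟩.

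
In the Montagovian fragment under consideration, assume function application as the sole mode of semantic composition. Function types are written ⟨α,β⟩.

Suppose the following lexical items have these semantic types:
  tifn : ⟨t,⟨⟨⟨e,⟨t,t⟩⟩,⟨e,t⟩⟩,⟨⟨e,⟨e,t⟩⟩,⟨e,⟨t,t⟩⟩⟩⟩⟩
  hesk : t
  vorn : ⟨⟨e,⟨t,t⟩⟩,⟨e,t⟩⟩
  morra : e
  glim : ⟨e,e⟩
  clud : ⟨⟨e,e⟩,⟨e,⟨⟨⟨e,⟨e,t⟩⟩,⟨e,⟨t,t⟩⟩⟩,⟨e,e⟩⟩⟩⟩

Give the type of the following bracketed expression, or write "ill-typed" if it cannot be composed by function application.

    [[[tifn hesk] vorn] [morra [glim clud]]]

⟨e,e⟩

[tifn hesk] — tifn of type ⟨t,⟨⟨⟨e,⟨t,t⟩⟩,⟨e,t⟩⟩,⟨⟨e,⟨e,t⟩⟩,⟨e,⟨t,t⟩⟩⟩⟩⟩ combines with hesk of type t: type ⟨⟨⟨e,⟨t,t⟩⟩,⟨e,t⟩⟩,⟨⟨e,⟨e,t⟩⟩,⟨e,⟨t,t⟩⟩⟩⟩.
[[tifn hesk] vorn] — [tifn hesk] of type ⟨⟨⟨e,⟨t,t⟩⟩,⟨e,t⟩⟩,⟨⟨e,⟨e,t⟩⟩,⟨e,⟨t,t⟩⟩⟩⟩ combines with vorn of type ⟨⟨e,⟨t,t⟩⟩,⟨e,t⟩⟩: type ⟨⟨e,⟨e,t⟩⟩,⟨e,⟨t,t⟩⟩⟩.
[glim clud] — clud of type ⟨⟨e,e⟩,⟨e,⟨⟨⟨e,⟨e,t⟩⟩,⟨e,⟨t,t⟩⟩⟩,⟨e,e⟩⟩⟩⟩ combines with glim of type ⟨e,e⟩: type ⟨e,⟨⟨⟨e,⟨e,t⟩⟩,⟨e,⟨t,t⟩⟩⟩,⟨e,e⟩⟩⟩.
[morra [glim clud]] — [glim clud] of type ⟨e,⟨⟨⟨e,⟨e,t⟩⟩,⟨e,⟨t,t⟩⟩⟩,⟨e,e⟩⟩⟩ combines with morra of type e: type ⟨⟨⟨e,⟨e,t⟩⟩,⟨e,⟨t,t⟩⟩⟩,⟨e,e⟩⟩.
[[[tifn hesk] vorn] [morra [glim clud]]] — [morra [glim clud]] of type ⟨⟨⟨e,⟨e,t⟩⟩,⟨e,⟨t,t⟩⟩⟩,⟨e,e⟩⟩ combines with [[tifn hesk] vorn] of type ⟨⟨e,⟨e,t⟩⟩,⟨e,⟨t,t⟩⟩⟩: type ⟨e,e⟩.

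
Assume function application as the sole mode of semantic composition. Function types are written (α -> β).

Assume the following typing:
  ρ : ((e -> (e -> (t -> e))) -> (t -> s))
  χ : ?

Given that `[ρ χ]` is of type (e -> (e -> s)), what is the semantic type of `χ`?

(((e -> (e -> (t -> e))) -> (t -> s)) -> (e -> (e -> s)))

At [ρ χ] (required: (e -> (e -> s))): ρ is ((e -> (e -> (t -> e))) -> (t -> s)), which is not a function with range (e -> (e -> s)); hence χ is the functor — type (((e -> (e -> (t -> e))) -> (t -> s)) -> (e -> (e -> s))).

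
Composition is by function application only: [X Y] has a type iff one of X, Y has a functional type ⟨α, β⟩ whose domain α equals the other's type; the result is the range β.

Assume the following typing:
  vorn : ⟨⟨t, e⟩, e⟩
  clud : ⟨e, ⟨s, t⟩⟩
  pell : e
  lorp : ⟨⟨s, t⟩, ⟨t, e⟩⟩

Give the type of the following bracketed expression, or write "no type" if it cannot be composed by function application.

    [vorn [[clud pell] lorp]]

[clud pell]: functor clud : ⟨e, ⟨s, t⟩⟩, argument pell : e; result ⟨s, t⟩.
[[clud pell] lorp]: functor lorp : ⟨⟨s, t⟩, ⟨t, e⟩⟩, argument [clud pell] : ⟨s, t⟩; result ⟨t, e⟩.
[vorn [[clud pell] lorp]]: functor vorn : ⟨⟨t, e⟩, e⟩, argument [[clud pell] lorp] : ⟨t, e⟩; result e.

e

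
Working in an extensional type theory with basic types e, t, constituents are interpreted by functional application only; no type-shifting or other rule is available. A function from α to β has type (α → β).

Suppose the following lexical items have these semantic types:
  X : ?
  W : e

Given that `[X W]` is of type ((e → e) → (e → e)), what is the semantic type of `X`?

(e → ((e → e) → (e → e)))

[X W] is required to be ((e → e) → (e → e)). W : e cannot yield ((e → e) → (e → e)) as functor, so X : (e → ((e → e) → (e → e))).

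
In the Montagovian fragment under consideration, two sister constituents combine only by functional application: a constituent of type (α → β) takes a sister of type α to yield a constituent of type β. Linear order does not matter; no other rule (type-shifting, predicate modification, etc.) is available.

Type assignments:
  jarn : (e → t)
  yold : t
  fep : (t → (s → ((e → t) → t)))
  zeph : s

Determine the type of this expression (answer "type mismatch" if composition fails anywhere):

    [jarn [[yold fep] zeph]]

t

[yold fep]: (t → (s → ((e → t) → t))) applied to t yields (s → ((e → t) → t)).
[[yold fep] zeph]: (s → ((e → t) → t)) applied to s yields ((e → t) → t).
[jarn [[yold fep] zeph]]: ((e → t) → t) applied to (e → t) yields t.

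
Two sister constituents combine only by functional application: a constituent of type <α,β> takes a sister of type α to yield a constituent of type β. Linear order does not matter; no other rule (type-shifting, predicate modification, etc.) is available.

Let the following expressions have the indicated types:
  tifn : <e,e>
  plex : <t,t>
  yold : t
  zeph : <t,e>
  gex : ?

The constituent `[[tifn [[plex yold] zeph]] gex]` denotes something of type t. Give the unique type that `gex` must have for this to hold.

<e,t>

[[tifn [[plex yold] zeph]] gex] must have type t. The sister [tifn [[plex yold] zeph]] has type e; that is not a function onto t, so gex must be the functor, of type <e,t>.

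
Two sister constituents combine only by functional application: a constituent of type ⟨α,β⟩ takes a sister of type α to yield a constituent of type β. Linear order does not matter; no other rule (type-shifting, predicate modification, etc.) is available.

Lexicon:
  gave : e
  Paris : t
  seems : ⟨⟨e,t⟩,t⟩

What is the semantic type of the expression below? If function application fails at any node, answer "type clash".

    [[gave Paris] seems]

type clash

[gave Paris]: e with t — neither is a function whose domain matches the other; composition fails here.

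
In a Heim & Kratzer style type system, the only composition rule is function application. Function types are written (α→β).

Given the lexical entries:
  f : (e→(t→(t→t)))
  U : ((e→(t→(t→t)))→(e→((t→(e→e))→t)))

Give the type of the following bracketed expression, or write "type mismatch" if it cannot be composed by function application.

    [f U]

[f U]: functor U : ((e→(t→(t→t)))→(e→((t→(e→e))→t))), argument f : (e→(t→(t→t))); result (e→((t→(e→e))→t)).

(e→((t→(e→e))→t))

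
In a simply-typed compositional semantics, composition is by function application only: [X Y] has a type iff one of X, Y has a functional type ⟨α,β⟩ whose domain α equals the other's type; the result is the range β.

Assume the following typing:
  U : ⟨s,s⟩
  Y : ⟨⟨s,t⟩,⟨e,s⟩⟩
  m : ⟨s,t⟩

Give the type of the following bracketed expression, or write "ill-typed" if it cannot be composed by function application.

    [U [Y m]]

[Y m] — Y of type ⟨⟨s,t⟩,⟨e,s⟩⟩ combines with m of type ⟨s,t⟩: type ⟨e,s⟩.
[U [Y m]]: ⟨s,s⟩ and ⟨e,s⟩ cannot combine by function application — type clash.

ill-typed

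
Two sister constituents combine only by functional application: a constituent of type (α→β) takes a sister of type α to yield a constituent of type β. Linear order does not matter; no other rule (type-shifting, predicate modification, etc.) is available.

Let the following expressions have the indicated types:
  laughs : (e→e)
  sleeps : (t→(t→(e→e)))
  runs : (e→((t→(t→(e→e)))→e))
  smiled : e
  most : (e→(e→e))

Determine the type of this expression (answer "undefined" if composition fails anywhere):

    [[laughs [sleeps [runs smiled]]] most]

[runs smiled]: functor runs : (e→((t→(t→(e→e)))→e)), argument smiled : e; result ((t→(t→(e→e)))→e).
[sleeps [runs smiled]]: functor [runs smiled] : ((t→(t→(e→e)))→e), argument sleeps : (t→(t→(e→e))); result e.
[laughs [sleeps [runs smiled]]]: functor laughs : (e→e), argument [sleeps [runs smiled]] : e; result e.
[[laughs [sleeps [runs smiled]]] most]: functor most : (e→(e→e)), argument [laughs [sleeps [runs smiled]]] : e; result (e→e).

(e→e)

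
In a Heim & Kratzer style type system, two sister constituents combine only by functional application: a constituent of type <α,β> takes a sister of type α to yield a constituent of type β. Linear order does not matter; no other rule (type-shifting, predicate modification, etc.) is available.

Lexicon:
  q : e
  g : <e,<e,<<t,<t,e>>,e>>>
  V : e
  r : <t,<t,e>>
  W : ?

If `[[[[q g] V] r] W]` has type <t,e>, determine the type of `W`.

<e,<t,e>>

[[[[q g] V] r] W] must have type <t,e>. The sister [[[q g] V] r] has type e; that is not a function onto <t,e>, so W must be the functor, of type <e,<t,e>>.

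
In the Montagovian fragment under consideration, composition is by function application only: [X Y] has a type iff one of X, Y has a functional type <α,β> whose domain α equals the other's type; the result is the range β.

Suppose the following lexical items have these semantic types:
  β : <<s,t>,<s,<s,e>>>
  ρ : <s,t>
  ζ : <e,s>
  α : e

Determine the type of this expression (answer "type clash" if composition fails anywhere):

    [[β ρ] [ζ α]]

[β ρ]: <<s,t>,<s,<s,e>>> applied to <s,t> yields <s,<s,e>>.
[ζ α]: <e,s> applied to e yields s.
[[β ρ] [ζ α]]: <s,<s,e>> applied to s yields <s,e>.

<s,e>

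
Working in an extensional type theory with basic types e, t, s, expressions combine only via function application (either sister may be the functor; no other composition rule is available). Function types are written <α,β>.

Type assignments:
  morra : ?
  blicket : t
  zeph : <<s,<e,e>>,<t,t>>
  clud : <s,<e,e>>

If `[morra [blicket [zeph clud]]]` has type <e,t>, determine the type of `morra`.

[morra [blicket [zeph clud]]] must have type <e,t>. The sister [blicket [zeph clud]] has type t; that is not a function onto <e,t>, so morra must be the functor, of type <t,<e,t>>.

<t,<e,t>>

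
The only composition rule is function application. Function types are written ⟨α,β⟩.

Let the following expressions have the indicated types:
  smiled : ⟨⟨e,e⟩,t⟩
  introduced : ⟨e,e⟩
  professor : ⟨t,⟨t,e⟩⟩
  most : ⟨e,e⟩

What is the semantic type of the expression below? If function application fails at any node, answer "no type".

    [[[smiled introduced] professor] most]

no type

[smiled introduced]: smiled is ⟨⟨e,e⟩,t⟩, introduced is ⟨e,e⟩; result t.
[[smiled introduced] professor]: professor is ⟨t,⟨t,e⟩⟩, [smiled introduced] is t; result ⟨t,e⟩.
[[[smiled introduced] professor] most]: ⟨t,e⟩ with ⟨e,e⟩ — neither is a function whose domain matches the other; composition fails here.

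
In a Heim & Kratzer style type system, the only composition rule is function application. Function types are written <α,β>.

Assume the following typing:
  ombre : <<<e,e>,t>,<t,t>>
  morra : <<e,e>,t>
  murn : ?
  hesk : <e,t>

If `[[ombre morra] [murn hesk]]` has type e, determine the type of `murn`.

[[ombre morra] [murn hesk]] must have type e. The sister [ombre morra] has type <t,t>; that is not a function onto e, so [murn hesk] must be the functor, of type <<t,t>,e>.
[murn hesk] must have type <<t,t>,e>. The sister hesk has type <e,t>; that is not a function onto <<t,t>,e>, so murn must be the functor, of type <<e,t>,<<t,t>,e>>.

<<e,t>,<<t,t>,e>>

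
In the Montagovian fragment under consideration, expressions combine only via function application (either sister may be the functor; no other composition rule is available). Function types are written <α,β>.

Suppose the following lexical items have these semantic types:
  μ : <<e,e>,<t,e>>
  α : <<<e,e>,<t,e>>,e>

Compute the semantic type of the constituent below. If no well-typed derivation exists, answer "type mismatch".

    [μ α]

e

[μ α]: <<<e,e>,<t,e>>,e> applied to <<e,e>,<t,e>> yields e.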